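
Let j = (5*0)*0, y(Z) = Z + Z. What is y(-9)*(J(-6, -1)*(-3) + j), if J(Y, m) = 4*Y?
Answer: -1296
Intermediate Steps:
y(Z) = 2*Z
j = 0 (j = 0*0 = 0)
y(-9)*(J(-6, -1)*(-3) + j) = (2*(-9))*((4*(-6))*(-3) + 0) = -18*(-24*(-3) + 0) = -18*(72 + 0) = -18*72 = -1296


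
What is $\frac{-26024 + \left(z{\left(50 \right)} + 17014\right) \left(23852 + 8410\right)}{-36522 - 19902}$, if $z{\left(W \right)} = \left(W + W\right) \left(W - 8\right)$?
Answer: $- \frac{171095011}{14106} \approx -12129.0$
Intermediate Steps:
$z{\left(W \right)} = 2 W \left(-8 + W\right)$
$\frac{-26024 + \left(z{\left(50 \right)} + 17014\right) \left(23852 + 8410\right)}{-36522 - 19902} = \frac{-26024 + \left(2 \cdot 50 \left(-8 + 50\right) + 17014\right) \left(23852 + 8410\right)}{-36522 - 19902} = \frac{-26024 + \left(2 \cdot 50 \cdot 42 + 17014\right) 32262}{-56424} = \left(-26024 + \left(4200 + 17014\right) 32262\right) \left(- \frac{1}{56424}\right) = \left(-26024 + 21214 \cdot 32262\right) \left(- \frac{1}{56424}\right) = \left(-26024 + 684406068\right) \left(- \frac{1}{56424}\right) = 684380044 \left(- \frac{1}{56424}\right) = - \frac{171095011}{14106}$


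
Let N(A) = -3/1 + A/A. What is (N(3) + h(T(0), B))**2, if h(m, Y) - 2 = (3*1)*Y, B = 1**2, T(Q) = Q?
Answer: 9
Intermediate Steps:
N(A) = -2 (N(A) = -3*1 + 1 = -3 + 1 = -2)
B = 1
h(m, Y) = 2 + 3*Y (h(m, Y) = 2 + (3*1)*Y = 2 + 3*Y)
(N(3) + h(T(0), B))**2 = (-2 + (2 + 3*1))**2 = (-2 + (2 + 3))**2 = (-2 + 5)**2 = 3**2 = 9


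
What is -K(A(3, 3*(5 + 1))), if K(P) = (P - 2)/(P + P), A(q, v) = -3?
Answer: -⅚ ≈ -0.83333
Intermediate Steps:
K(P) = (-2 + P)/(2*P) (K(P) = (-2 + P)/((2*P)) = (-2 + P)*(1/(2*P)) = (-2 + P)/(2*P))
-K(A(3, 3*(5 + 1))) = -(-2 - 3)/(2*(-3)) = -(-1)*(-5)/(2*3) = -1*⅚ = -⅚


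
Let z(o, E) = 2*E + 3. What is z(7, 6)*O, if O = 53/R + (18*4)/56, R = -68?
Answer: 3615/476 ≈ 7.5945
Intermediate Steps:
z(o, E) = 3 + 2*E
O = 241/476 (O = 53/(-68) + (18*4)/56 = 53*(-1/68) + 72*(1/56) = -53/68 + 9/7 = 241/476 ≈ 0.50630)
z(7, 6)*O = (3 + 2*6)*(241/476) = (3 + 12)*(241/476) = 15*(241/476) = 3615/476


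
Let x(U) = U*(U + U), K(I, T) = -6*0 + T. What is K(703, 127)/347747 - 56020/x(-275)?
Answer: -1946157819/5259673375 ≈ -0.37002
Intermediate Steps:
K(I, T) = T (K(I, T) = 0 + T = T)
x(U) = 2*U² (x(U) = U*(2*U) = 2*U²)
K(703, 127)/347747 - 56020/x(-275) = 127/347747 - 56020/(2*(-275)²) = 127*(1/347747) - 56020/(2*75625) = 127/347747 - 56020/151250 = 127/347747 - 56020*1/151250 = 127/347747 - 5602/15125 = -1946157819/5259673375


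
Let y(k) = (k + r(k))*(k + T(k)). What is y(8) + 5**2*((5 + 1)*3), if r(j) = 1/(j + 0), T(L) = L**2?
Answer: 1035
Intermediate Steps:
r(j) = 1/j
y(k) = (k + 1/k)*(k + k**2)
y(8) + 5**2*((5 + 1)*3) = (1 + 8 + 8**2 + 8**3) + 5**2*((5 + 1)*3) = (1 + 8 + 64 + 512) + 25*(6*3) = 585 + 25*18 = 585 + 450 = 1035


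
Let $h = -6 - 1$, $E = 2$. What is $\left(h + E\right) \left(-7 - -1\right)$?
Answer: $30$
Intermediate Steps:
$h = -7$ ($h = -6 - 1 = -7$)
$\left(h + E\right) \left(-7 - -1\right) = \left(-7 + 2\right) \left(-7 - -1\right) = - 5 \left(-7 + 1\right) = \left(-5\right) \left(-6\right) = 30$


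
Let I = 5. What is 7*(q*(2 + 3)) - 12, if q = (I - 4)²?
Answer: 23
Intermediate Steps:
q = 1 (q = (5 - 4)² = 1² = 1)
7*(q*(2 + 3)) - 12 = 7*(1*(2 + 3)) - 12 = 7*(1*5) - 12 = 7*5 - 12 = 35 - 12 = 23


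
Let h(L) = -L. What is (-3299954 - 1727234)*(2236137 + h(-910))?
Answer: -11246055833836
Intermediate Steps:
(-3299954 - 1727234)*(2236137 + h(-910)) = (-3299954 - 1727234)*(2236137 - 1*(-910)) = -5027188*(2236137 + 910) = -5027188*2237047 = -11246055833836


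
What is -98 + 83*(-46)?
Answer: -3916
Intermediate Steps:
-98 + 83*(-46) = -98 - 3818 = -3916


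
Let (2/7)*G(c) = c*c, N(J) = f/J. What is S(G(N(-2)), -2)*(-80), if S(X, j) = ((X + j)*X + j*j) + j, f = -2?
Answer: -580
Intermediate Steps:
N(J) = -2/J
G(c) = 7*c**2/2 (G(c) = 7*(c*c)/2 = 7*c**2/2)
S(X, j) = j + j**2 + X*(X + j) (S(X, j) = (X*(X + j) + j**2) + j = (j**2 + X*(X + j)) + j = j + j**2 + X*(X + j))
S(G(N(-2)), -2)*(-80) = (-2 + (7*(-2/(-2))**2/2)**2 + (-2)**2 + (7*(-2/(-2))**2/2)*(-2))*(-80) = (-2 + (7*(-2*(-1/2))**2/2)**2 + 4 + (7*(-2*(-1/2))**2/2)*(-2))*(-80) = (-2 + ((7/2)*1**2)**2 + 4 + ((7/2)*1**2)*(-2))*(-80) = (-2 + ((7/2)*1)**2 + 4 + ((7/2)*1)*(-2))*(-80) = (-2 + (7/2)**2 + 4 + (7/2)*(-2))*(-80) = (-2 + 49/4 + 4 - 7)*(-80) = (29/4)*(-80) = -580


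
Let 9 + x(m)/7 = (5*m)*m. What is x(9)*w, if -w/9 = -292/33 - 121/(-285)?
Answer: 19965204/95 ≈ 2.1016e+5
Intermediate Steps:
x(m) = -63 + 35*m² (x(m) = -63 + 7*((5*m)*m) = -63 + 7*(5*m²) = -63 + 35*m²)
w = 79227/1045 (w = -9*(-292/33 - 121/(-285)) = -9*(-292*1/33 - 121*(-1/285)) = -9*(-292/33 + 121/285) = -9*(-8803/1045) = 79227/1045 ≈ 75.815)
x(9)*w = (-63 + 35*9²)*(79227/1045) = (-63 + 35*81)*(79227/1045) = (-63 + 2835)*(79227/1045) = 2772*(79227/1045) = 19965204/95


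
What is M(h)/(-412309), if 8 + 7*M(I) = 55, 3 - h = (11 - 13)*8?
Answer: -47/2886163 ≈ -1.6285e-5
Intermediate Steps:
h = 19 (h = 3 - (11 - 13)*8 = 3 - (-2)*8 = 3 - 1*(-16) = 3 + 16 = 19)
M(I) = 47/7 (M(I) = -8/7 + (⅐)*55 = -8/7 + 55/7 = 47/7)
M(h)/(-412309) = (47/7)/(-412309) = (47/7)*(-1/412309) = -47/2886163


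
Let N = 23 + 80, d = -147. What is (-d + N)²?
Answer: 62500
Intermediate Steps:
N = 103
(-d + N)² = (-1*(-147) + 103)² = (147 + 103)² = 250² = 62500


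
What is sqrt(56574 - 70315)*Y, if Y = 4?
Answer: 4*I*sqrt(13741) ≈ 468.89*I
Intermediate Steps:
sqrt(56574 - 70315)*Y = sqrt(56574 - 70315)*4 = sqrt(-13741)*4 = (I*sqrt(13741))*4 = 4*I*sqrt(13741)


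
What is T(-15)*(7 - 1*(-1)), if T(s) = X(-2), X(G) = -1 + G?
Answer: -24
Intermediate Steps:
T(s) = -3 (T(s) = -1 - 2 = -3)
T(-15)*(7 - 1*(-1)) = -3*(7 - 1*(-1)) = -3*(7 + 1) = -3*8 = -24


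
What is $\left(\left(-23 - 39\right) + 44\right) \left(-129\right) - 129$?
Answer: $2193$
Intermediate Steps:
$\left(\left(-23 - 39\right) + 44\right) \left(-129\right) - 129 = \left(-62 + 44\right) \left(-129\right) - 129 = \left(-18\right) \left(-129\right) - 129 = 2322 - 129 = 2193$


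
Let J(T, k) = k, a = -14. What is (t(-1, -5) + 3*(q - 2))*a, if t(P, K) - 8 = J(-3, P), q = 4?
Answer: -182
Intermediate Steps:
t(P, K) = 8 + P
(t(-1, -5) + 3*(q - 2))*a = ((8 - 1) + 3*(4 - 2))*(-14) = (7 + 3*2)*(-14) = (7 + 6)*(-14) = 13*(-14) = -182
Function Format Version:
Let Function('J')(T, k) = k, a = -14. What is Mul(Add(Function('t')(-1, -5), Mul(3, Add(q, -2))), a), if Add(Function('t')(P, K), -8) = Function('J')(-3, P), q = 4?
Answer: -182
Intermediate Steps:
Function('t')(P, K) = Add(8, P)
Mul(Add(Function('t')(-1, -5), Mul(3, Add(q, -2))), a) = Mul(Add(Add(8, -1), Mul(3, Add(4, -2))), -14) = Mul(Add(7, Mul(3, 2)), -14) = Mul(Add(7, 6), -14) = Mul(13, -14) = -182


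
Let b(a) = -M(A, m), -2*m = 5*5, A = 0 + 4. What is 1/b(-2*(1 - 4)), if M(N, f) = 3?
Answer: -⅓ ≈ -0.33333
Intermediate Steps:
A = 4
m = -25/2 (m = -5*5/2 = -½*25 = -25/2 ≈ -12.500)
b(a) = -3 (b(a) = -1*3 = -3)
1/b(-2*(1 - 4)) = 1/(-3) = -⅓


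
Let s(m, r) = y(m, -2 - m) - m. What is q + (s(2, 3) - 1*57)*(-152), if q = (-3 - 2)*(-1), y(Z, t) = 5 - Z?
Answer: 8517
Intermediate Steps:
s(m, r) = 5 - 2*m (s(m, r) = (5 - m) - m = 5 - 2*m)
q = 5 (q = -5*(-1) = 5)
q + (s(2, 3) - 1*57)*(-152) = 5 + ((5 - 2*2) - 1*57)*(-152) = 5 + ((5 - 4) - 57)*(-152) = 5 + (1 - 57)*(-152) = 5 - 56*(-152) = 5 + 8512 = 8517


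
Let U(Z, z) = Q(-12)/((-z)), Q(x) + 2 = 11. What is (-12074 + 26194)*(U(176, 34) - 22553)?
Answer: -5413685660/17 ≈ -3.1845e+8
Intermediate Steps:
Q(x) = 9 (Q(x) = -2 + 11 = 9)
U(Z, z) = -9/z (U(Z, z) = 9/((-z)) = 9*(-1/z) = -9/z)
(-12074 + 26194)*(U(176, 34) - 22553) = (-12074 + 26194)*(-9/34 - 22553) = 14120*(-9*1/34 - 22553) = 14120*(-9/34 - 22553) = 14120*(-766811/34) = -5413685660/17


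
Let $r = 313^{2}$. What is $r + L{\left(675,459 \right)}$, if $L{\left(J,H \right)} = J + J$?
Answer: $99319$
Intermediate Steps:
$L{\left(J,H \right)} = 2 J$
$r = 97969$
$r + L{\left(675,459 \right)} = 97969 + 2 \cdot 675 = 97969 + 1350 = 99319$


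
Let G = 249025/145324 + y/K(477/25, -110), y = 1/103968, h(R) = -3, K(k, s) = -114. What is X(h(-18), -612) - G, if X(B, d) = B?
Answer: -2029706354405/430607800512 ≈ -4.7136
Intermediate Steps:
y = 1/103968 ≈ 9.6184e-6
G = 737882952869/430607800512 (G = 249025/145324 + (1/103968)/(-114) = 249025*(1/145324) + (1/103968)*(-1/114) = 249025/145324 - 1/11852352 = 737882952869/430607800512 ≈ 1.7136)
X(h(-18), -612) - G = -3 - 1*737882952869/430607800512 = -3 - 737882952869/430607800512 = -2029706354405/430607800512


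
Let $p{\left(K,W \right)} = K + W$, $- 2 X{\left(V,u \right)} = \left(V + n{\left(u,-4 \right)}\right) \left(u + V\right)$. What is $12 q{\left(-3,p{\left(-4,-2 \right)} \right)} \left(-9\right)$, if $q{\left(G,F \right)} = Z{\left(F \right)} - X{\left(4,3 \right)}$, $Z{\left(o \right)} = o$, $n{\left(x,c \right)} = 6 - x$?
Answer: $-1998$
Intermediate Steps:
$X{\left(V,u \right)} = - \frac{\left(V + u\right) \left(6 + V - u\right)}{2}$ ($X{\left(V,u \right)} = - \frac{\left(V - \left(-6 + u\right)\right) \left(u + V\right)}{2} = - \frac{\left(6 + V - u\right) \left(V + u\right)}{2} = - \frac{\left(V + u\right) \left(6 + V - u\right)}{2}$)
$q{\left(G,F \right)} = \frac{49}{2} + F$ ($q{\left(G,F \right)} = F - \left(\frac{3^{2}}{2} - 12 - 9 - \frac{4^{2}}{2}\right) = F - \left(\frac{1}{2} \cdot 9 - 12 - 9 - 8\right) = F - \left(\frac{9}{2} - 12 - 9 - 8\right) = F - - \frac{49}{2} = F + \frac{49}{2} = \frac{49}{2} + F$)
$12 q{\left(-3,p{\left(-4,-2 \right)} \right)} \left(-9\right) = 12 \left(\frac{49}{2} - 6\right) \left(-9\right) = 12 \cdot \frac{37}{2} \left(-9\right) = 222 \left(-9\right) = -1998$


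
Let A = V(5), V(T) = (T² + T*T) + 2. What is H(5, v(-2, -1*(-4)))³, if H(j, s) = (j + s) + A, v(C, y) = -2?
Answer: 166375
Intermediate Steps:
V(T) = 2 + 2*T² (V(T) = (T² + T²) + 2 = 2*T² + 2 = 2 + 2*T²)
A = 52 (A = 2 + 2*5² = 2 + 2*25 = 2 + 50 = 52)
H(j, s) = 52 + j + s (H(j, s) = (j + s) + 52 = 52 + j + s)
H(5, v(-2, -1*(-4)))³ = (52 + 5 - 2)³ = 55³ = 166375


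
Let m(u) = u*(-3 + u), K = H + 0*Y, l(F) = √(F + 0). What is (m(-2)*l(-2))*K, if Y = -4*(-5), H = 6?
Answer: 60*I*√2 ≈ 84.853*I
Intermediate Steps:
Y = 20
l(F) = √F
K = 6 (K = 6 + 0*20 = 6 + 0 = 6)
(m(-2)*l(-2))*K = ((-2*(-3 - 2))*√(-2))*6 = ((-2*(-5))*(I*√2))*6 = (10*(I*√2))*6 = (10*I*√2)*6 = 60*I*√2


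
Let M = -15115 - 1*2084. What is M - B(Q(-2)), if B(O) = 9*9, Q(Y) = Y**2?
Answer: -17280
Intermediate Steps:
B(O) = 81
M = -17199 (M = -15115 - 2084 = -17199)
M - B(Q(-2)) = -17199 - 1*81 = -17199 - 81 = -17280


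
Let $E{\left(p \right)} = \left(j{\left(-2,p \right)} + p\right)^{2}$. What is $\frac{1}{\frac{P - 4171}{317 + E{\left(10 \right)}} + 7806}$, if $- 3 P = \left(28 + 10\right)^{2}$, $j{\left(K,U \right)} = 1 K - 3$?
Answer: $\frac{1026}{7994999} \approx 0.00012833$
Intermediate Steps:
$j{\left(K,U \right)} = -3 + K$ ($j{\left(K,U \right)} = K - 3 = -3 + K$)
$E{\left(p \right)} = \left(-5 + p\right)^{2}$ ($E{\left(p \right)} = \left(\left(-3 - 2\right) + p\right)^{2} = \left(-5 + p\right)^{2}$)
$P = - \frac{1444}{3}$ ($P = - \frac{\left(28 + 10\right)^{2}}{3} = - \frac{38^{2}}{3} = \left(- \frac{1}{3}\right) 1444 = - \frac{1444}{3} \approx -481.33$)
$\frac{1}{\frac{P - 4171}{317 + E{\left(10 \right)}} + 7806} = \frac{1}{\frac{- \frac{1444}{3} - 4171}{317 + \left(-5 + 10\right)^{2}} + 7806} = \frac{1}{- \frac{13957}{3 \left(317 + 5^{2}\right)} + 7806} = \frac{1}{- \frac{13957}{3 \left(317 + 25\right)} + 7806} = \frac{1}{- \frac{13957}{3 \cdot 342} + 7806} = \frac{1}{\left(- \frac{13957}{3}\right) \frac{1}{342} + 7806} = \frac{1}{- \frac{13957}{1026} + 7806} = \frac{1}{\frac{7994999}{1026}} = \frac{1026}{7994999}$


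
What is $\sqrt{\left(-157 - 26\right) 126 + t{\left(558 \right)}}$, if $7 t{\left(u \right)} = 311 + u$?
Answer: $\frac{i \sqrt{1123759}}{7} \approx 151.44 i$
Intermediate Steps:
$t{\left(u \right)} = \frac{311}{7} + \frac{u}{7}$ ($t{\left(u \right)} = \frac{311 + u}{7} = \frac{311}{7} + \frac{u}{7}$)
$\sqrt{\left(-157 - 26\right) 126 + t{\left(558 \right)}} = \sqrt{\left(-157 - 26\right) 126 + \left(\frac{311}{7} + \frac{1}{7} \cdot 558\right)} = \sqrt{\left(-183\right) 126 + \left(\frac{311}{7} + \frac{558}{7}\right)} = \sqrt{-23058 + \frac{869}{7}} = \sqrt{- \frac{160537}{7}} = \frac{i \sqrt{1123759}}{7}$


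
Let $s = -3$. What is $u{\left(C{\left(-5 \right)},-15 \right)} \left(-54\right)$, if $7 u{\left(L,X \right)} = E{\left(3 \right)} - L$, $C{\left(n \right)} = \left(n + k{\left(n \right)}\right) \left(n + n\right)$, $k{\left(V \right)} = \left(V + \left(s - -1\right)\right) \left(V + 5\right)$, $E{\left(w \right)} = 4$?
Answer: $\frac{2484}{7} \approx 354.86$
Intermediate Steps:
$k{\left(V \right)} = \left(-2 + V\right) \left(5 + V\right)$ ($k{\left(V \right)} = \left(V - 2\right) \left(V + 5\right) = \left(V + \left(-3 + 1\right)\right) \left(5 + V\right) = \left(V - 2\right) \left(5 + V\right) = \left(-2 + V\right) \left(5 + V\right)$)
$C{\left(n \right)} = 2 n \left(-10 + n^{2} + 4 n\right)$ ($C{\left(n \right)} = \left(n + \left(-10 + n^{2} + 3 n\right)\right) \left(n + n\right) = \left(-10 + n^{2} + 4 n\right) 2 n = 2 n \left(-10 + n^{2} + 4 n\right)$)
$u{\left(L,X \right)} = \frac{4}{7} - \frac{L}{7}$ ($u{\left(L,X \right)} = \frac{4 - L}{7} = \frac{4}{7} - \frac{L}{7}$)
$u{\left(C{\left(-5 \right)},-15 \right)} \left(-54\right) = \left(\frac{4}{7} - \frac{2 \left(-5\right) \left(-10 + \left(-5\right)^{2} + 4 \left(-5\right)\right)}{7}\right) \left(-54\right) = \left(\frac{4}{7} - \frac{2 \left(-5\right) \left(-10 + 25 - 20\right)}{7}\right) \left(-54\right) = \left(\frac{4}{7} - \frac{2 \left(-5\right) \left(-5\right)}{7}\right) \left(-54\right) = \left(\frac{4}{7} - \frac{50}{7}\right) \left(-54\right) = \left(- \frac{46}{7}\right) \left(-54\right) = \frac{2484}{7}$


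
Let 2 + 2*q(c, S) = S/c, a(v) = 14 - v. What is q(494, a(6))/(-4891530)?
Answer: 7/34520226 ≈ 2.0278e-7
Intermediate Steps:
q(c, S) = -1 + S/(2*c) (q(c, S) = -1 + (S/c)/2 = -1 + S/(2*c))
q(494, a(6))/(-4891530) = (((14 - 1*6)/2 - 1*494)/494)/(-4891530) = (((14 - 6)/2 - 494)/494)*(-1/4891530) = (((½)*8 - 494)/494)*(-1/4891530) = ((4 - 494)/494)*(-1/4891530) = ((1/494)*(-490))*(-1/4891530) = -245/247*(-1/4891530) = 7/34520226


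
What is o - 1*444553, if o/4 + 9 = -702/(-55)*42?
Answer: -24334459/55 ≈ -4.4244e+5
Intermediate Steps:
o = 115956/55 (o = -36 + 4*(-702/(-55)*42) = -36 + 4*(-702*(-1)/55*42) = -36 + 4*(-54*(-13/55)*42) = -36 + 4*((702/55)*42) = -36 + 4*(29484/55) = -36 + 117936/55 = 115956/55 ≈ 2108.3)
o - 1*444553 = 115956/55 - 1*444553 = 115956/55 - 444553 = -24334459/55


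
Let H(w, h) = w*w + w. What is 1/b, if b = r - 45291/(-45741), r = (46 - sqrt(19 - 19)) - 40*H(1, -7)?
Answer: -15247/503301 ≈ -0.030294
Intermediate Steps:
H(w, h) = w + w**2 (H(w, h) = w**2 + w = w + w**2)
r = -34 (r = (46 - sqrt(19 - 19)) - 40*(1 + 1) = (46 - sqrt(0)) - 40*2 = (46 - 1*0) - 40*2 = (46 + 0) - 80 = 46 - 80 = -34)
b = -503301/15247 (b = -34 - 45291/(-45741) = -34 - 45291*(-1/45741) = -34 + 15097/15247 = -503301/15247 ≈ -33.010)
1/b = 1/(-503301/15247) = -15247/503301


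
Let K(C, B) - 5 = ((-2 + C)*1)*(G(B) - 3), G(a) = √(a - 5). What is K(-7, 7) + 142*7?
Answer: 1026 - 9*√2 ≈ 1013.3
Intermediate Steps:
G(a) = √(-5 + a)
K(C, B) = 5 + (-3 + √(-5 + B))*(-2 + C) (K(C, B) = 5 + ((-2 + C)*1)*(√(-5 + B) - 3) = 5 + (-2 + C)*(-3 + √(-5 + B)) = 5 + (-3 + √(-5 + B))*(-2 + C))
K(-7, 7) + 142*7 = (11 - 3*(-7) - 2*√(-5 + 7) - 7*√(-5 + 7)) + 142*7 = (11 + 21 - 2*√2 - 7*√2) + 994 = (32 - 9*√2) + 994 = 1026 - 9*√2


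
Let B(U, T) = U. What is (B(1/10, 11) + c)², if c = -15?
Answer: 22201/100 ≈ 222.01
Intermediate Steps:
(B(1/10, 11) + c)² = (1/10 - 15)² = (⅒ - 15)² = (-149/10)² = 22201/100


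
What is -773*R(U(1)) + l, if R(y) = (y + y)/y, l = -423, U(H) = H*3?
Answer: -1969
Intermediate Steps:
U(H) = 3*H
R(y) = 2 (R(y) = (2*y)/y = 2)
-773*R(U(1)) + l = -773*2 - 423 = -1546 - 423 = -1969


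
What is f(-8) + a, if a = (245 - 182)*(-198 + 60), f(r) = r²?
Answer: -8630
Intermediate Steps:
a = -8694 (a = 63*(-138) = -8694)
f(-8) + a = (-8)² - 8694 = 64 - 8694 = -8630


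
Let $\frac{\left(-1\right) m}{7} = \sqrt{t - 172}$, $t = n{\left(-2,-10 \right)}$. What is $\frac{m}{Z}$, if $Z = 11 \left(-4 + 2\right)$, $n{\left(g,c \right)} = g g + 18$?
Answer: $\frac{35 i \sqrt{6}}{22} \approx 3.8969 i$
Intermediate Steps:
$n{\left(g,c \right)} = 18 + g^{2}$ ($n{\left(g,c \right)} = g^{2} + 18 = 18 + g^{2}$)
$t = 22$ ($t = 18 + \left(-2\right)^{2} = 18 + 4 = 22$)
$m = - 35 i \sqrt{6}$ ($m = - 7 \sqrt{22 - 172} = - 7 \sqrt{-150} = - 7 \cdot 5 i \sqrt{6} = - 35 i \sqrt{6} \approx - 85.732 i$)
$Z = -22$ ($Z = 11 \left(-2\right) = -22$)
$\frac{m}{Z} = \frac{\left(-35\right) i \sqrt{6}}{-22} = - 35 i \sqrt{6} \left(- \frac{1}{22}\right) = \frac{35 i \sqrt{6}}{22}$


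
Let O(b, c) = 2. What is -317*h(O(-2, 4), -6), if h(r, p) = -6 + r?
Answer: 1268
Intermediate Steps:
-317*h(O(-2, 4), -6) = -317*(-6 + 2) = -317*(-4) = 1268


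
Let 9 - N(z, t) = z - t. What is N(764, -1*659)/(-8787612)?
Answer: 707/4393806 ≈ 0.00016091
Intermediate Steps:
N(z, t) = 9 + t - z (N(z, t) = 9 - (z - t) = 9 + (t - z) = 9 + t - z)
N(764, -1*659)/(-8787612) = (9 - 1*659 - 1*764)/(-8787612) = (9 - 659 - 764)*(-1/8787612) = -1414*(-1/8787612) = 707/4393806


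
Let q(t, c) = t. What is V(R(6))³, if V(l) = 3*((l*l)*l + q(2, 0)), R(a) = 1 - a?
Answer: -50243409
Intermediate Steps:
V(l) = 6 + 3*l³ (V(l) = 3*((l*l)*l + 2) = 3*(l²*l + 2) = 3*(l³ + 2) = 3*(2 + l³) = 6 + 3*l³)
V(R(6))³ = (6 + 3*(1 - 1*6)³)³ = (6 + 3*(1 - 6)³)³ = (6 + 3*(-5)³)³ = (6 + 3*(-125))³ = (6 - 375)³ = (-369)³ = -50243409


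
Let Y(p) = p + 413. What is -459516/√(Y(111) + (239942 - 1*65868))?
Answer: -229758*√174598/87299 ≈ -1099.7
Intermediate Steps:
Y(p) = 413 + p
-459516/√(Y(111) + (239942 - 1*65868)) = -459516/√((413 + 111) + (239942 - 1*65868)) = -459516/√(524 + (239942 - 65868)) = -459516/√(524 + 174074) = -459516*√174598/174598 = -229758*√174598/87299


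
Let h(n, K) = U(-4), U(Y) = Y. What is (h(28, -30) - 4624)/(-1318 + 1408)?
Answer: -2314/45 ≈ -51.422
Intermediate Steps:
h(n, K) = -4
(h(28, -30) - 4624)/(-1318 + 1408) = (-4 - 4624)/(-1318 + 1408) = -4628/90 = -4628*1/90 = -2314/45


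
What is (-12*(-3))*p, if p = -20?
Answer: -720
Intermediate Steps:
(-12*(-3))*p = -12*(-3)*(-20) = 36*(-20) = -720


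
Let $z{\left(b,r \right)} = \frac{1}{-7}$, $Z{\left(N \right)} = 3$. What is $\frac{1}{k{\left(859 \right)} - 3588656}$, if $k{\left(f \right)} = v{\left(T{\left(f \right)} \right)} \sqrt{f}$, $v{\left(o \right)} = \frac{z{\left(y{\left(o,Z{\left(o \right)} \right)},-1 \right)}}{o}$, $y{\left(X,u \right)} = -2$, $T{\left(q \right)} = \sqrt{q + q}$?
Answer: $- \frac{351688288}{1262088284860927} + \frac{7 \sqrt{2}}{1262088284860927} \approx -2.7866 \cdot 10^{-7}$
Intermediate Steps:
$T{\left(q \right)} = \sqrt{2} \sqrt{q}$ ($T{\left(q \right)} = \sqrt{2 q} = \sqrt{2} \sqrt{q}$)
$z{\left(b,r \right)} = - \frac{1}{7}$
$v{\left(o \right)} = - \frac{1}{7 o}$
$k{\left(f \right)} = - \frac{\sqrt{2}}{14}$ ($k{\left(f \right)} = - \frac{1}{7 \sqrt{2} \sqrt{f}} \sqrt{f} = - \frac{\frac{1}{2} \sqrt{2} \frac{1}{\sqrt{f}}}{7} \sqrt{f} = - \frac{\sqrt{2}}{14 \sqrt{f}} \sqrt{f} = - \frac{\sqrt{2}}{14}$)
$\frac{1}{k{\left(859 \right)} - 3588656} = \frac{1}{- \frac{\sqrt{2}}{14} - 3588656} = \frac{1}{-3588656 - \frac{\sqrt{2}}{14}}$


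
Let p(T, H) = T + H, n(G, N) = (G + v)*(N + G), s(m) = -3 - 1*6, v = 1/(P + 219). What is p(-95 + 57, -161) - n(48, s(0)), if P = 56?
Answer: -569564/275 ≈ -2071.1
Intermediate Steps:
v = 1/275 (v = 1/(56 + 219) = 1/275 ≈ 0.0036364)
s(m) = -9 (s(m) = -3 - 6 = -9)
n(G, N) = (1/275 + G)*(G + N) (n(G, N) = (G + 1/275)*(N + G) = (1/275 + G)*(G + N))
p(T, H) = H + T
p(-95 + 57, -161) - n(48, s(0)) = (-161 + (-95 + 57)) - (48² + (1/275)*48 + (1/275)*(-9) + 48*(-9)) = (-161 - 38) - (2304 + 48/275 - 9/275 - 432) = -199 - 1*514839/275 = -199 - 514839/275 = -569564/275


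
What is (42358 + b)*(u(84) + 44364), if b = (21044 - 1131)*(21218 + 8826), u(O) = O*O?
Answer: 30765024612600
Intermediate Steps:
u(O) = O²
b = 598266172 (b = 19913*30044 = 598266172)
(42358 + b)*(u(84) + 44364) = (42358 + 598266172)*(84² + 44364) = 598308530*(7056 + 44364) = 598308530*51420 = 30765024612600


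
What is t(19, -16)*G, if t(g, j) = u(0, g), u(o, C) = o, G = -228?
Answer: 0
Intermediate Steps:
t(g, j) = 0
t(19, -16)*G = 0*(-228) = 0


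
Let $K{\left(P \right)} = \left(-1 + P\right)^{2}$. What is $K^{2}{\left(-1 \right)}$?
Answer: $16$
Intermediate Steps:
$K^{2}{\left(-1 \right)} = \left(\left(-1 - 1\right)^{2}\right)^{2} = \left(\left(-2\right)^{2}\right)^{2} = 4^{2} = 16$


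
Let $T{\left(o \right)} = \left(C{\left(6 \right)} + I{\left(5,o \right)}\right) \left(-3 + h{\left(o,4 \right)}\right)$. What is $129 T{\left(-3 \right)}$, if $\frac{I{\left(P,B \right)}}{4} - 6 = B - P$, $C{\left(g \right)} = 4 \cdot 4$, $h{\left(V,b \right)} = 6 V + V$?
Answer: $-24768$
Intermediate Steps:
$h{\left(V,b \right)} = 7 V$
$C{\left(g \right)} = 16$
$I{\left(P,B \right)} = 24 - 4 P + 4 B$ ($I{\left(P,B \right)} = 24 + 4 \left(B - P\right) = 24 + \left(- 4 P + 4 B\right) = 24 - 4 P + 4 B$)
$T{\left(o \right)} = \left(-3 + 7 o\right) \left(20 + 4 o\right)$ ($T{\left(o \right)} = \left(16 + \left(24 - 20 + 4 o\right)\right) \left(-3 + 7 o\right) = \left(16 + \left(4 + 4 o\right)\right) \left(-3 + 7 o\right) = \left(20 + 4 o\right) \left(-3 + 7 o\right) = \left(-3 + 7 o\right) \left(20 + 4 o\right)$)
$129 T{\left(-3 \right)} = 129 \left(-60 + 28 \left(-3\right)^{2} + 128 \left(-3\right)\right) = 129 \left(-60 + 28 \cdot 9 - 384\right) = 129 \left(-60 + 252 - 384\right) = 129 \left(-192\right) = -24768$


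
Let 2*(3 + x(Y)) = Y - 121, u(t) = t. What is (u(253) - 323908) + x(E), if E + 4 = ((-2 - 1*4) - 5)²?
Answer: -323660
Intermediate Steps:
E = 117 (E = -4 + ((-2 - 1*4) - 5)² = -4 + ((-2 - 4) - 5)² = -4 + (-6 - 5)² = -4 + (-11)² = -4 + 121 = 117)
x(Y) = -127/2 + Y/2 (x(Y) = -3 + (Y - 121)/2 = -3 + (-121 + Y)/2 = -3 + (-121/2 + Y/2) = -127/2 + Y/2)
(u(253) - 323908) + x(E) = (253 - 323908) + (-127/2 + (½)*117) = -323655 + (-127/2 + 117/2) = -323655 - 5 = -323660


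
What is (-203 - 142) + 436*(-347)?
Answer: -151637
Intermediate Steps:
(-203 - 142) + 436*(-347) = -345 - 151292 = -151637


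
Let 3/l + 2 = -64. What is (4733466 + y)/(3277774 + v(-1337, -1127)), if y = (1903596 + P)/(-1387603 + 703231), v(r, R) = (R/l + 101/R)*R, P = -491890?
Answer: -1619725090823/8440005029118 ≈ -0.19191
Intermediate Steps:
l = -1/22 (l = 3/(-2 - 64) = 3/(-66) = 3*(-1/66) = -1/22 ≈ -0.045455)
v(r, R) = R*(-22*R + 101/R) (v(r, R) = (R/(-1/22) + 101/R)*R = (R*(-22) + 101/R)*R = (-22*R + 101/R)*R = R*(-22*R + 101/R))
y = -705853/342186 (y = (1903596 - 491890)/(-1387603 + 703231) = 1411706/(-684372) = 1411706*(-1/684372) = -705853/342186 ≈ -2.0628)
(4733466 + y)/(3277774 + v(-1337, -1127)) = (4733466 - 705853/342186)/(3277774 + (101 - 22*(-1127)**2)) = 1619725090823/(342186*(3277774 + (101 - 22*1270129))) = 1619725090823/(342186*(3277774 + (101 - 27942838))) = 1619725090823/(342186*(3277774 - 27942737)) = (1619725090823/342186)/(-24664963) = (1619725090823/342186)*(-1/24664963) = -1619725090823/8440005029118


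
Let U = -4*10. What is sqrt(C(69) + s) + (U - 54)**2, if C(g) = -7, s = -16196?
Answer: 8836 + I*sqrt(16203) ≈ 8836.0 + 127.29*I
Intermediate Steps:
U = -40
sqrt(C(69) + s) + (U - 54)**2 = sqrt(-7 - 16196) + (-40 - 54)**2 = sqrt(-16203) + (-94)**2 = I*sqrt(16203) + 8836 = 8836 + I*sqrt(16203)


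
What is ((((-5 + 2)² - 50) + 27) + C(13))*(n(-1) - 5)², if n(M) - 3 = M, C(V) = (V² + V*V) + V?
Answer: 3033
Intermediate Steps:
C(V) = V + 2*V² (C(V) = (V² + V²) + V = 2*V² + V = V + 2*V²)
n(M) = 3 + M
((((-5 + 2)² - 50) + 27) + C(13))*(n(-1) - 5)² = ((((-5 + 2)² - 50) + 27) + 13*(1 + 2*13))*((3 - 1) - 5)² = ((((-3)² - 50) + 27) + 13*(1 + 26))*(2 - 5)² = (((9 - 50) + 27) + 13*27)*(-3)² = ((-41 + 27) + 351)*9 = (-14 + 351)*9 = 337*9 = 3033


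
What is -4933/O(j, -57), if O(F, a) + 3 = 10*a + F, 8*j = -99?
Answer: 39464/4683 ≈ 8.4271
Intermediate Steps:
j = -99/8 (j = (⅛)*(-99) = -99/8 ≈ -12.375)
O(F, a) = -3 + F + 10*a (O(F, a) = -3 + (10*a + F) = -3 + (F + 10*a) = -3 + F + 10*a)
-4933/O(j, -57) = -4933/(-3 - 99/8 + 10*(-57)) = -4933/(-3 - 99/8 - 570) = -4933/(-4683/8) = -4933*(-8/4683) = 39464/4683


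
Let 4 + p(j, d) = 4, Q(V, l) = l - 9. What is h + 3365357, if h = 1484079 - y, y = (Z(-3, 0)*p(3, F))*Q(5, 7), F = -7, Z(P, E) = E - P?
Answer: 4849436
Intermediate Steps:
Q(V, l) = -9 + l
p(j, d) = 0 (p(j, d) = -4 + 4 = 0)
y = 0 (y = ((0 - 1*(-3))*0)*(-9 + 7) = ((0 + 3)*0)*(-2) = (3*0)*(-2) = 0*(-2) = 0)
h = 1484079 (h = 1484079 - 1*0 = 1484079 + 0 = 1484079)
h + 3365357 = 1484079 + 3365357 = 4849436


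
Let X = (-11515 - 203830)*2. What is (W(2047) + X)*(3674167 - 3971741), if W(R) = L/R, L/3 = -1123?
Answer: 11406474587462/89 ≈ 1.2816e+11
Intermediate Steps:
L = -3369 (L = 3*(-1123) = -3369)
X = -430690 (X = -215345*2 = -430690)
W(R) = -3369/R
(W(2047) + X)*(3674167 - 3971741) = (-3369/2047 - 430690)*(3674167 - 3971741) = (-3369*1/2047 - 430690)*(-297574) = (-3369/2047 - 430690)*(-297574) = -881625799/2047*(-297574) = 11406474587462/89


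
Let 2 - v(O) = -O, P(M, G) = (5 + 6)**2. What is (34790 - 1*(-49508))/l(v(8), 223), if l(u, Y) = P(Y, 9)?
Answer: 84298/121 ≈ 696.68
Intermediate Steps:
P(M, G) = 121 (P(M, G) = 11**2 = 121)
v(O) = 2 + O (v(O) = 2 - (-1)*O = 2 + O)
l(u, Y) = 121
(34790 - 1*(-49508))/l(v(8), 223) = (34790 - 1*(-49508))/121 = (34790 + 49508)*(1/121) = 84298*(1/121) = 84298/121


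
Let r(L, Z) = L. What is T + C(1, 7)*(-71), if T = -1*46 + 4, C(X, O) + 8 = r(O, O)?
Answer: 29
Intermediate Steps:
C(X, O) = -8 + O
T = -42 (T = -46 + 4 = -42)
T + C(1, 7)*(-71) = -42 + (-8 + 7)*(-71) = -42 - 1*(-71) = -42 + 71 = 29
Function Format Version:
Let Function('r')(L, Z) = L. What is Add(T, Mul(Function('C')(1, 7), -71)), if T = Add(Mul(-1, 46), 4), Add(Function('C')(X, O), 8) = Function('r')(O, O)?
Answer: 29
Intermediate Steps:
Function('C')(X, O) = Add(-8, O)
T = -42 (T = Add(-46, 4) = -42)
Add(T, Mul(Function('C')(1, 7), -71)) = Add(-42, Mul(Add(-8, 7), -71)) = Add(-42, Mul(-1, -71)) = Add(-42, 71) = 29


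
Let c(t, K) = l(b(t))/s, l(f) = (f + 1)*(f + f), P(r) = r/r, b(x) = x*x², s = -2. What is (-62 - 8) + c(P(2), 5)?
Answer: -72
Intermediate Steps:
b(x) = x³
P(r) = 1
l(f) = 2*f*(1 + f) (l(f) = (1 + f)*(2*f) = 2*f*(1 + f))
c(t, K) = -t³*(1 + t³) (c(t, K) = (2*t³*(1 + t³))/(-2) = (2*t³*(1 + t³))*(-½) = -t³*(1 + t³))
(-62 - 8) + c(P(2), 5) = (-62 - 8) + (-1*1³ - 1*1⁶) = -70 + (-1*1 - 1*1) = -70 + (-1 - 1) = -70 - 2 = -72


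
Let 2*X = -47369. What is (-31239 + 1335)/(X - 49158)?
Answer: 59808/145685 ≈ 0.41053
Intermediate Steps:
X = -47369/2 (X = (½)*(-47369) = -47369/2 ≈ -23685.)
(-31239 + 1335)/(X - 49158) = (-31239 + 1335)/(-47369/2 - 49158) = -29904/(-145685/2) = -29904*(-2/145685) = 59808/145685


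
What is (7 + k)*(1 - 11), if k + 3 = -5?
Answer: 10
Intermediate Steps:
k = -8 (k = -3 - 5 = -8)
(7 + k)*(1 - 11) = (7 - 8)*(1 - 11) = -1*(-10) = 10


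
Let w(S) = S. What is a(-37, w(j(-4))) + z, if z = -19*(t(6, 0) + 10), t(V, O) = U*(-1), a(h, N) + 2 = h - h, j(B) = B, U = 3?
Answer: -135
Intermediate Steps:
a(h, N) = -2 (a(h, N) = -2 + (h - h) = -2 + 0 = -2)
t(V, O) = -3 (t(V, O) = 3*(-1) = -3)
z = -133 (z = -19*(-3 + 10) = -19*7 = -133)
a(-37, w(j(-4))) + z = -2 - 133 = -135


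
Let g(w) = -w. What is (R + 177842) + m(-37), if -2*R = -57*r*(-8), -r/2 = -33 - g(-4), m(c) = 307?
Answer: 161277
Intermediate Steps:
r = 74 (r = -2*(-33 - (-1)*(-4)) = -2*(-33 - 1*4) = -2*(-33 - 4) = -2*(-37) = 74)
R = -16872 (R = -(-57*74)*(-8)/2 = -(-2109)*(-8) = -½*33744 = -16872)
(R + 177842) + m(-37) = (-16872 + 177842) + 307 = 160970 + 307 = 161277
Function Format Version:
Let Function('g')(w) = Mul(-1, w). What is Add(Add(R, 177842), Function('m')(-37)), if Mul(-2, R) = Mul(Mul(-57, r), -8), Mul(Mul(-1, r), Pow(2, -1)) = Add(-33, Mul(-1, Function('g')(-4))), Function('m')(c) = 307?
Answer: 161277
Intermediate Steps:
r = 74 (r = Mul(-2, Add(-33, Mul(-1, Mul(-1, -4)))) = Mul(-2, Add(-33, Mul(-1, 4))) = Mul(-2, Add(-33, -4)) = Mul(-2, -37) = 74)
R = -16872 (R = Mul(Rational(-1, 2), Mul(Mul(-57, 74), -8)) = Mul(Rational(-1, 2), Mul(-4218, -8)) = Mul(Rational(-1, 2), 33744) = -16872)
Add(Add(R, 177842), Function('m')(-37)) = Add(Add(-16872, 177842), 307) = Add(160970, 307) = 161277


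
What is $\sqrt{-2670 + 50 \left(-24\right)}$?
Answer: $3 i \sqrt{430} \approx 62.209 i$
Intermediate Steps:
$\sqrt{-2670 + 50 \left(-24\right)} = \sqrt{-2670 - 1200} = \sqrt{-3870} = 3 i \sqrt{430}$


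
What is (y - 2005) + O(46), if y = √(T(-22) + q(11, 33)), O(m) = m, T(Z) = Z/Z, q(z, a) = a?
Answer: -1959 + √34 ≈ -1953.2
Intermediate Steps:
T(Z) = 1
y = √34 (y = √(1 + 33) = √34 ≈ 5.8309)
(y - 2005) + O(46) = (√34 - 2005) + 46 = (-2005 + √34) + 46 = -1959 + √34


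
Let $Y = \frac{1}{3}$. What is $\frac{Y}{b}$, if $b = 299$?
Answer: $\frac{1}{897} \approx 0.0011148$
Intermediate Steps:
$Y = \frac{1}{3} \approx 0.33333$
$\frac{Y}{b} = \frac{1}{3 \cdot 299} = \frac{1}{3} \cdot \frac{1}{299} = \frac{1}{897}$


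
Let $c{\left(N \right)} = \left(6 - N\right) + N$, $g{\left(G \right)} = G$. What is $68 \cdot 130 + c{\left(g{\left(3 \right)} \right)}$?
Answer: $8846$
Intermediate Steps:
$c{\left(N \right)} = 6$
$68 \cdot 130 + c{\left(g{\left(3 \right)} \right)} = 68 \cdot 130 + 6 = 8840 + 6 = 8846$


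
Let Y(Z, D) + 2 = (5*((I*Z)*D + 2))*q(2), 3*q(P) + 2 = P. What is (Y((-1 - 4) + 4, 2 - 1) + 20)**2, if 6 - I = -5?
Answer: 324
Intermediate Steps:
I = 11 (I = 6 - 1*(-5) = 6 + 5 = 11)
q(P) = -2/3 + P/3
Y(Z, D) = -2 (Y(Z, D) = -2 + (5*((11*Z)*D + 2))*(-2/3 + (1/3)*2) = -2 + (5*(11*D*Z + 2))*(-2/3 + 2/3) = -2 + (5*(2 + 11*D*Z))*0 = -2 + (10 + 55*D*Z)*0 = -2 + 0 = -2)
(Y((-1 - 4) + 4, 2 - 1) + 20)**2 = (-2 + 20)**2 = 18**2 = 324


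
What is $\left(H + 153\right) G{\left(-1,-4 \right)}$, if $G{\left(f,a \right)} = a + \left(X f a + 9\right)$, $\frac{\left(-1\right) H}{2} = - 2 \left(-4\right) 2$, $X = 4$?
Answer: $2541$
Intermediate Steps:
$H = -32$ ($H = - 2 \left(- 2 \left(-4\right) 2\right) = - 2 \left(- \left(-8\right) 2\right) = - 2 \left(\left(-1\right) \left(-16\right)\right) = \left(-2\right) 16 = -32$)
$G{\left(f,a \right)} = 9 + a + 4 a f$ ($G{\left(f,a \right)} = a + \left(4 f a + 9\right) = a + \left(4 a f + 9\right) = a + \left(9 + 4 a f\right) = 9 + a + 4 a f$)
$\left(H + 153\right) G{\left(-1,-4 \right)} = \left(-32 + 153\right) \left(9 - 4 + 4 \left(-4\right) \left(-1\right)\right) = 121 \left(9 - 4 + 16\right) = 121 \cdot 21 = 2541$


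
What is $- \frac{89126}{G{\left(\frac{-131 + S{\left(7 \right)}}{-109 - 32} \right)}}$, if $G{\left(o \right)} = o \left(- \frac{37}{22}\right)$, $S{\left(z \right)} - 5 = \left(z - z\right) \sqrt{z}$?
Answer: $\frac{46078142}{777} \approx 59303.0$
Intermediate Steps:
$S{\left(z \right)} = 5$ ($S{\left(z \right)} = 5 + \left(z - z\right) \sqrt{z} = 5 + 0 \sqrt{z} = 5 + 0 = 5$)
$G{\left(o \right)} = - \frac{37 o}{22}$ ($G{\left(o \right)} = o \left(\left(-37\right) \frac{1}{22}\right) = o \left(- \frac{37}{22}\right) = - \frac{37 o}{22}$)
$- \frac{89126}{G{\left(\frac{-131 + S{\left(7 \right)}}{-109 - 32} \right)}} = - \frac{89126}{\left(- \frac{37}{22}\right) \frac{-131 + 5}{-109 - 32}} = - \frac{89126}{\left(- \frac{37}{22}\right) \left(- \frac{126}{-141}\right)} = - \frac{89126}{\left(- \frac{37}{22}\right) \left(\left(-126\right) \left(- \frac{1}{141}\right)\right)} = - \frac{89126}{\left(- \frac{37}{22}\right) \frac{42}{47}} = - \frac{89126}{- \frac{777}{517}} = \left(-89126\right) \left(- \frac{517}{777}\right) = \frac{46078142}{777}$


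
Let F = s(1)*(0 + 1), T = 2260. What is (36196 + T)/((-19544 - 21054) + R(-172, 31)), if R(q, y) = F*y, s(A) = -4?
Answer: -1748/1851 ≈ -0.94435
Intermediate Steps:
F = -4 (F = -4*(0 + 1) = -4*1 = -4)
R(q, y) = -4*y
(36196 + T)/((-19544 - 21054) + R(-172, 31)) = (36196 + 2260)/((-19544 - 21054) - 4*31) = 38456/(-40598 - 124) = 38456/(-40722) = 38456*(-1/40722) = -1748/1851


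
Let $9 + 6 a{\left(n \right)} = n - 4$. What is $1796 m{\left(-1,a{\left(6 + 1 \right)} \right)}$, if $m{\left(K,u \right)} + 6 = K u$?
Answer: $-8980$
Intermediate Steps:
$a{\left(n \right)} = - \frac{13}{6} + \frac{n}{6}$ ($a{\left(n \right)} = - \frac{3}{2} + \frac{n - 4}{6} = - \frac{3}{2} + \frac{-4 + n}{6} = - \frac{3}{2} + \left(- \frac{2}{3} + \frac{n}{6}\right) = - \frac{13}{6} + \frac{n}{6}$)
$m{\left(K,u \right)} = -6 + K u$
$1796 m{\left(-1,a{\left(6 + 1 \right)} \right)} = 1796 \left(-6 - \left(- \frac{13}{6} + \frac{6 + 1}{6}\right)\right) = 1796 \left(-6 - \left(- \frac{13}{6} + \frac{1}{6} \cdot 7\right)\right) = 1796 \left(-6 - \left(- \frac{13}{6} + \frac{7}{6}\right)\right) = 1796 \left(-6 - -1\right) = 1796 \left(-6 + 1\right) = 1796 \left(-5\right) = -8980$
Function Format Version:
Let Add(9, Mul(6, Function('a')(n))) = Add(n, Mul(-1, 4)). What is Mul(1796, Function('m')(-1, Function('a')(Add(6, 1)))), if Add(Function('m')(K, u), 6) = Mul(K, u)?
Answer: -8980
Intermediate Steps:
Function('a')(n) = Add(Rational(-13, 6), Mul(Rational(1, 6), n)) (Function('a')(n) = Add(Rational(-3, 2), Mul(Rational(1, 6), Add(n, Mul(-1, 4)))) = Add(Rational(-3, 2), Mul(Rational(1, 6), Add(n, -4))) = Add(Rational(-3, 2), Mul(Rational(1, 6), Add(-4, n))) = Add(Rational(-3, 2), Add(Rational(-2, 3), Mul(Rational(1, 6), n))) = Add(Rational(-13, 6), Mul(Rational(1, 6), n)))
Function('m')(K, u) = Add(-6, Mul(K, u))
Mul(1796, Function('m')(-1, Function('a')(Add(6, 1)))) = Mul(1796, Add(-6, Mul(-1, Add(Rational(-13, 6), Mul(Rational(1, 6), Add(6, 1)))))) = Mul(1796, Add(-6, Mul(-1, Add(Rational(-13, 6), Mul(Rational(1, 6), 7))))) = Mul(1796, Add(-6, Mul(-1, Add(Rational(-13, 6), Rational(7, 6))))) = Mul(1796, Add(-6, Mul(-1, -1))) = Mul(1796, Add(-6, 1)) = Mul(1796, -5) = -8980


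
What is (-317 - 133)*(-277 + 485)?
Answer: -93600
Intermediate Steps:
(-317 - 133)*(-277 + 485) = -450*208 = -93600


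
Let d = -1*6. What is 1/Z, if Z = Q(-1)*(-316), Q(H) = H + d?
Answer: 1/2212 ≈ 0.00045208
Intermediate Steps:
d = -6
Q(H) = -6 + H (Q(H) = H - 6 = -6 + H)
Z = 2212 (Z = (-6 - 1)*(-316) = -7*(-316) = 2212)
1/Z = 1/2212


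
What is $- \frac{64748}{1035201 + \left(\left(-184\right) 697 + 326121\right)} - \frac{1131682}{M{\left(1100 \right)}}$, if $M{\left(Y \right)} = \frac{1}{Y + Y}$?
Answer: $- \frac{1534992415547174}{616537} \approx -2.4897 \cdot 10^{9}$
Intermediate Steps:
$M{\left(Y \right)} = \frac{1}{2 Y}$
$- \frac{64748}{1035201 + \left(\left(-184\right) 697 + 326121\right)} - \frac{1131682}{M{\left(1100 \right)}} = - \frac{64748}{1035201 + \left(\left(-184\right) 697 + 326121\right)} - \frac{1131682}{\frac{1}{2} \cdot \frac{1}{1100}} = - \frac{64748}{1035201 + \left(-128248 + 326121\right)} - \frac{1131682}{\frac{1}{2} \cdot \frac{1}{1100}} = - \frac{64748}{1035201 + 197873} - 1131682 \frac{1}{\frac{1}{2200}} = - \frac{64748}{1233074} - 2489700400 = \left(-64748\right) \frac{1}{1233074} - 2489700400 = - \frac{32374}{616537} - 2489700400 = - \frac{1534992415547174}{616537}$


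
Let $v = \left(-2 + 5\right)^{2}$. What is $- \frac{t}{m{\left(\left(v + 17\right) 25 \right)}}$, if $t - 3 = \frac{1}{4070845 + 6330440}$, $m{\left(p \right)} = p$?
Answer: $- \frac{15601928}{3380417625} \approx -0.0046154$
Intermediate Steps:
$v = 9$ ($v = 3^{2} = 9$)
$t = \frac{31203856}{10401285}$ ($t = 3 + \frac{1}{4070845 + 6330440} = 3 + \frac{1}{10401285} = \frac{31203856}{10401285} \approx 3.0$)
$- \frac{t}{m{\left(\left(v + 17\right) 25 \right)}} = - \frac{31203856}{10401285 \left(9 + 17\right) 25} = - \frac{31203856}{10401285 \cdot 26 \cdot 25} = - \frac{31203856}{10401285 \cdot 650} = \left(-1\right) \frac{15601928}{3380417625} = - \frac{15601928}{3380417625}$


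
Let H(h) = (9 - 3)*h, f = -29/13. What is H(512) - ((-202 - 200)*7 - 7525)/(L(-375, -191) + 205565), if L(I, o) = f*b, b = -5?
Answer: 8210023687/2672490 ≈ 3072.1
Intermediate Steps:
f = -29/13 (f = -29*1/13 = -29/13 ≈ -2.2308)
L(I, o) = 145/13 (L(I, o) = -29/13*(-5) = 145/13)
H(h) = 6*h
H(512) - ((-202 - 200)*7 - 7525)/(L(-375, -191) + 205565) = 6*512 - ((-202 - 200)*7 - 7525)/(145/13 + 205565) = 3072 - (-402*7 - 7525)/2672490/13 = 3072 - (-2814 - 7525)*13/2672490 = 3072 - (-10339)*13/2672490 = 3072 - 1*(-134407/2672490) = 3072 + 134407/2672490 = 8210023687/2672490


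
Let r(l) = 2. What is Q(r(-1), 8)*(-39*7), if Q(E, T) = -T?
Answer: 2184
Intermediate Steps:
Q(r(-1), 8)*(-39*7) = (-1*8)*(-39*7) = -8*(-273) = 2184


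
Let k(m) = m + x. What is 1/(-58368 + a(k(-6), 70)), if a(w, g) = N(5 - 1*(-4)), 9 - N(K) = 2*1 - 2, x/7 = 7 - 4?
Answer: -1/58359 ≈ -1.7135e-5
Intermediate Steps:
x = 21 (x = 7*(7 - 4) = 7*3 = 21)
k(m) = 21 + m (k(m) = m + 21 = 21 + m)
N(K) = 9 (N(K) = 9 - (2*1 - 2) = 9 - (2 - 2) = 9 - 1*0 = 9 + 0 = 9)
a(w, g) = 9
1/(-58368 + a(k(-6), 70)) = 1/(-58368 + 9) = 1/(-58359) = -1/58359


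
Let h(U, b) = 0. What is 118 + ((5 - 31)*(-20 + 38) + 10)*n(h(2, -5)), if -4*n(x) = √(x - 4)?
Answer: 118 + 229*I ≈ 118.0 + 229.0*I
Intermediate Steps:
n(x) = -√(-4 + x)/4 (n(x) = -√(x - 4)/4 = -√(-4 + x)/4)
118 + ((5 - 31)*(-20 + 38) + 10)*n(h(2, -5)) = 118 + ((5 - 31)*(-20 + 38) + 10)*(-√(-4 + 0)/4) = 118 + (-26*18 + 10)*(-I/2) = 118 + (-468 + 10)*(-I/2) = 118 - (-229)*I = 118 + 229*I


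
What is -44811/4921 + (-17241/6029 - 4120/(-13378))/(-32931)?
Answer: -59510327306672632/6535288492912431 ≈ -9.1060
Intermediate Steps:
-44811/4921 + (-17241/6029 - 4120/(-13378))/(-32931) = -44811*1/4921 + (-17241*1/6029 - 4120*(-1/13378))*(-1/32931) = -44811/4921 + (-17241/6029 + 2060/6689)*(-1/32931) = -44811/4921 - 102905309/40327981*(-1/32931) = -44811/4921 + 102905309/1328040742311 = -59510327306672632/6535288492912431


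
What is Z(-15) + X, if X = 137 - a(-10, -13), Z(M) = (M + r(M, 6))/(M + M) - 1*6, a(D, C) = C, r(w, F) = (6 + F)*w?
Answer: 301/2 ≈ 150.50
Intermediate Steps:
r(w, F) = w*(6 + F)
Z(M) = ½ (Z(M) = (M + M*(6 + 6))/(M + M) - 1*6 = (M + M*12)/((2*M)) - 6 = (M + 12*M)*(1/(2*M)) - 6 = (13*M)*(1/(2*M)) - 6 = 13/2 - 6 = ½)
X = 150 (X = 137 - 1*(-13) = 137 + 13 = 150)
Z(-15) + X = ½ + 150 = 301/2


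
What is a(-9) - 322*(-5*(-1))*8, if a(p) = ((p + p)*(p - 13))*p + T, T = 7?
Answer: -16437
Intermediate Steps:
a(p) = 7 + 2*p²*(-13 + p) (a(p) = ((p + p)*(p - 13))*p + 7 = ((2*p)*(-13 + p))*p + 7 = (2*p*(-13 + p))*p + 7 = 2*p²*(-13 + p) + 7 = 7 + 2*p²*(-13 + p))
a(-9) - 322*(-5*(-1))*8 = (7 - 26*(-9)² + 2*(-9)³) - 322*(-5*(-1))*8 = (7 - 26*81 + 2*(-729)) - 1610*8 = (7 - 2106 - 1458) - 322*40 = -3557 - 12880 = -16437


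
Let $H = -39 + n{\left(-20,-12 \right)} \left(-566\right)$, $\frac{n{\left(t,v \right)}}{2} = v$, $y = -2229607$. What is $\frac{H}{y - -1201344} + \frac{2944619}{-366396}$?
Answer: $- \frac{3032805600617}{376751450148} \approx -8.0499$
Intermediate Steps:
$n{\left(t,v \right)} = 2 v$
$H = 13545$ ($H = -39 + 2 \left(-12\right) \left(-566\right) = -39 - -13584 = -39 + 13584 = 13545$)
$\frac{H}{y - -1201344} + \frac{2944619}{-366396} = \frac{13545}{-2229607 - -1201344} + \frac{2944619}{-366396} = \frac{13545}{-2229607 + 1201344} + 2944619 \left(- \frac{1}{366396}\right) = \frac{13545}{-1028263} - \frac{2944619}{366396} = 13545 \left(- \frac{1}{1028263}\right) - \frac{2944619}{366396} = - \frac{13545}{1028263} - \frac{2944619}{366396} = - \frac{3032805600617}{376751450148}$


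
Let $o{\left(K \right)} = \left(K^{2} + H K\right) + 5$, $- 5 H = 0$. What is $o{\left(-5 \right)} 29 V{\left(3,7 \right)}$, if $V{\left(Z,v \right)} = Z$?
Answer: $2610$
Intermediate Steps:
$H = 0$ ($H = \left(- \frac{1}{5}\right) 0 = 0$)
$o{\left(K \right)} = 5 + K^{2}$ ($o{\left(K \right)} = \left(K^{2} + 0 K\right) + 5 = \left(K^{2} + 0\right) + 5 = K^{2} + 5 = 5 + K^{2}$)
$o{\left(-5 \right)} 29 V{\left(3,7 \right)} = \left(5 + \left(-5\right)^{2}\right) 29 \cdot 3 = \left(5 + 25\right) 29 \cdot 3 = 30 \cdot 29 \cdot 3 = 870 \cdot 3 = 2610$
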